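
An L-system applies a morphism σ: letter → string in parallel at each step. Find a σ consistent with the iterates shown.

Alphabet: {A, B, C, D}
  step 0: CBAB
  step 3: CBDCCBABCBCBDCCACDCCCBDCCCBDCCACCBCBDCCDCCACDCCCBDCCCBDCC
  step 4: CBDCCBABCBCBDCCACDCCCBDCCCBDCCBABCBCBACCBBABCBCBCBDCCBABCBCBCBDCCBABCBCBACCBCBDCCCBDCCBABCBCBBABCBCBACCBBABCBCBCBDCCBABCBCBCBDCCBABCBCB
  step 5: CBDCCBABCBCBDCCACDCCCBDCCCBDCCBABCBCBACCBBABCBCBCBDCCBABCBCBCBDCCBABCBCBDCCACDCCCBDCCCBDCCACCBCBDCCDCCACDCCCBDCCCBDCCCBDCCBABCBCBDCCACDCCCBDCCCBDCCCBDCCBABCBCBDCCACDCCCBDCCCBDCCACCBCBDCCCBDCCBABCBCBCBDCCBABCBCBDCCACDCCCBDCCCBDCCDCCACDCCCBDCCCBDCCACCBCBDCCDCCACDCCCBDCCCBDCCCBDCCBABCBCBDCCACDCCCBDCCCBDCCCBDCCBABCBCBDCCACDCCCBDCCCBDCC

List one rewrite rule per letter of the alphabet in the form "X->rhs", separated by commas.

A->AC, B->DCC, C->CB, D->BAB

  step 4 ⇒ step 5: CBDCCBABCBCBDCCACDCCCBDCCCBDCCBABCBCBACCBBABCBCBCBDCCBABCBCBCBDCCBABCBCBACCBCBDCCCBDCCBABCBCBBABCBCBACCBBABCBCBCBDCCBABCBCBCBDCCBABCBCB ⇒ CB·DCC·BAB·CB·CB·DCC·AC·DCC·CB·DCC·CB·DCC·BAB·CB·CB·AC·CB·BAB·CB·CB·CB·DCC·BAB·CB·CB·CB·DCC·BAB·CB·CB·DCC·AC·DCC·CB·DCC·CB·DCC·AC·CB·CB·DCC·DCC·AC·DCC·CB·DCC·CB·DCC·CB·DCC·BAB·CB·CB·DCC·AC·DCC·CB·DCC·CB·DCC·CB·DCC·BAB·CB·CB·DCC·AC·DCC·CB·DCC·CB·DCC·AC·CB·CB·DCC·CB·DCC·BAB·CB·CB·CB·DCC·BAB·CB·CB·DCC·AC·DCC·CB·DCC·CB·DCC·DCC·AC·DCC·CB·DCC·CB·DCC·AC·CB·CB·DCC·DCC·AC·DCC·CB·DCC·CB·DCC·CB·DCC·BAB·CB·CB·DCC·AC·DCC·CB·DCC·CB·DCC·CB·DCC·BAB·CB·CB·DCC·AC·DCC·CB·DCC·CB·DCC
    A ↦ AC
    B ↦ DCC
    C ↦ CB
    D ↦ BAB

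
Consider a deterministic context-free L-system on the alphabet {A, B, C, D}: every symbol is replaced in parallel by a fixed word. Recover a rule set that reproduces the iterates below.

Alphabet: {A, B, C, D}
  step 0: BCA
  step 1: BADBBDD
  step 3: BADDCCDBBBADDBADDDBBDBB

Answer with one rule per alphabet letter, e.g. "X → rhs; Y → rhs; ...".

  step 0 ⇒ step 1: BCA ⇒ BA·DBB·DD
    A ↦ DD
    B ↦ BA
    C ↦ DBB
    D ↦ C  (constrained at step 1)

A->DD, B->BA, C->DBB, D->C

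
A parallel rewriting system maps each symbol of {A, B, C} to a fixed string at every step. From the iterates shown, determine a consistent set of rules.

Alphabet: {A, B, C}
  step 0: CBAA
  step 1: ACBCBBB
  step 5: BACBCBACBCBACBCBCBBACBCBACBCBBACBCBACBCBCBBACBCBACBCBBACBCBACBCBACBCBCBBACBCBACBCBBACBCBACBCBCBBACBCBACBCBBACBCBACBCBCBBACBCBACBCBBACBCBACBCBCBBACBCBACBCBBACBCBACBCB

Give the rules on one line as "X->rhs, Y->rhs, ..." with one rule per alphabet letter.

A->B, B->CB, C->ACB

  step 0 ⇒ step 1: CBAA ⇒ ACB·CB·B·B
    A ↦ B
    B ↦ CB
    C ↦ ACB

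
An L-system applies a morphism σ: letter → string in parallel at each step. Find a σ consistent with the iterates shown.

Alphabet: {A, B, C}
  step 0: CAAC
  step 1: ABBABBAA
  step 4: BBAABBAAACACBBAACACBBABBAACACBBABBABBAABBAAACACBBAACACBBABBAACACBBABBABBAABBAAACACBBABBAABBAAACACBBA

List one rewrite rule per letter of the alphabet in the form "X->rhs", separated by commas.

A->BBA, B->AC, C->A

  step 0 ⇒ step 1: CAAC ⇒ A·BBA·BBA·A
    A ↦ BBA
    C ↦ A
    B ↦ AC  (constrained at step 1)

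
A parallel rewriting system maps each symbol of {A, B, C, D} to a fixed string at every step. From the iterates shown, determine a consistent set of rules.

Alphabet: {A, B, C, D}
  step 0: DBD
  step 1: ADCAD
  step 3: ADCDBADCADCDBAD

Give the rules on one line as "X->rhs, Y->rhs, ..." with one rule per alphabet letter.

A->DB, B->C, C->B, D->AD

  step 0 ⇒ step 1: DBD ⇒ AD·C·AD
    B ↦ C
    D ↦ AD
    A ↦ DB  (constrained at step 1)
    C ↦ B  (constrained at step 1)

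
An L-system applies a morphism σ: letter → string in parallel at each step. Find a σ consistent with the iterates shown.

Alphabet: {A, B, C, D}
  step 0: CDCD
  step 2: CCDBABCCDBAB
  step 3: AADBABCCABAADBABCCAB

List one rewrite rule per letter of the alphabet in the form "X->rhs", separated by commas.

  step 2 ⇒ step 3: CCDBABCCDBAB ⇒ A·A·DB·AB·CC·AB·A·A·DB·AB·CC·AB
    A ↦ CC
    B ↦ AB
    C ↦ A
    D ↦ DB

A->CC, B->AB, C->A, D->DB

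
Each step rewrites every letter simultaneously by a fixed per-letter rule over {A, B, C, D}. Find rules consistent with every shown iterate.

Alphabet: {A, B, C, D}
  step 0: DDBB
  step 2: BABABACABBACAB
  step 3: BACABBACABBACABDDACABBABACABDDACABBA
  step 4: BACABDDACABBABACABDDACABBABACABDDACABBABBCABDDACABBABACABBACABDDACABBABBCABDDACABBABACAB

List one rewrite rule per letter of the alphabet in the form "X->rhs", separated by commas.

A->CAB, B->BA, C->DDA, D->B

  step 3 ⇒ step 4: BACABBACABBACABDDACABBABACABDDACABBA ⇒ BA·CAB·DDA·CAB·BA·BA·CAB·DDA·CAB·BA·BA·CAB·DDA·CAB·BA·B·B·CAB·DDA·CAB·BA·BA·CAB·BA·CAB·DDA·CAB·BA·B·B·CAB·DDA·CAB·BA·BA·CAB
    A ↦ CAB
    B ↦ BA
    C ↦ DDA
    D ↦ B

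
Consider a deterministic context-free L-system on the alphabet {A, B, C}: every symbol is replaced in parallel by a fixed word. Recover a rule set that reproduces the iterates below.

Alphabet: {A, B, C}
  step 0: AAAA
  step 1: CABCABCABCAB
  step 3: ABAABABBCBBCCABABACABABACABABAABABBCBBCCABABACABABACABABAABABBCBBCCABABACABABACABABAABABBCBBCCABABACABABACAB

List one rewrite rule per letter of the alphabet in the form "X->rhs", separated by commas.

  step 0 ⇒ step 1: AAAA ⇒ CAB·CAB·CAB·CAB
    A ↦ CAB
    B ↦ ABA  (constrained at step 1)
    C ↦ BBC  (constrained at step 1)

A->CAB, B->ABA, C->BBC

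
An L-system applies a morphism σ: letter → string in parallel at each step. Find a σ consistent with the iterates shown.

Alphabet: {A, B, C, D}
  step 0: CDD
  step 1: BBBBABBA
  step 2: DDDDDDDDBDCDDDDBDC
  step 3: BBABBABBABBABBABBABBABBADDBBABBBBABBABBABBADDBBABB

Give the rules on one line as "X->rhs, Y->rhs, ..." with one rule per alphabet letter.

  step 2 ⇒ step 3: DDDDDDDDBDCDDDDBDC ⇒ BBA·BBA·BBA·BBA·BBA·BBA·BBA·BBA·DD·BBA·BB·BBA·BBA·BBA·BBA·DD·BBA·BB
    B ↦ DD
    C ↦ BB
    D ↦ BBA
  step 1 ⇒ step 2: BBBBABBA ⇒ DD·DD·DD·DD·BDC·DD·DD·BDC
    A ↦ BDC

A->BDC, B->DD, C->BB, D->BBA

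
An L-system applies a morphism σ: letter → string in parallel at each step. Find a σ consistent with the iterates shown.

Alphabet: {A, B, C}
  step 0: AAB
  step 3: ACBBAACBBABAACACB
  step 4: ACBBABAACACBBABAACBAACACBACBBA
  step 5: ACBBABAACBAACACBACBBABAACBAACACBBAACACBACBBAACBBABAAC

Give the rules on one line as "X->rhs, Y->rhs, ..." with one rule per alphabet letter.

  step 4 ⇒ step 5: ACBBABAACACBBABAACBAACACBACBBA ⇒ AC·B·BA·BA·AC·BA·AC·AC·B·AC·B·BA·BA·AC·BA·AC·AC·B·BA·AC·AC·B·AC·B·BA·AC·B·BA·BA·AC
    A ↦ AC
    B ↦ BA
    C ↦ B

A->AC, B->BA, C->B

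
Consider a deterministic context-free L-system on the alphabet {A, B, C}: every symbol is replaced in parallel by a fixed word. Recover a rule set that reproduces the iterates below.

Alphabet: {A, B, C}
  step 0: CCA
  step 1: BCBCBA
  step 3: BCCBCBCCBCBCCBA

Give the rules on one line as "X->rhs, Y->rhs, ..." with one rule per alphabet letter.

A->BA, B->C, C->BC

  step 0 ⇒ step 1: CCA ⇒ BC·BC·BA
    A ↦ BA
    C ↦ BC
    B ↦ C  (constrained at step 1)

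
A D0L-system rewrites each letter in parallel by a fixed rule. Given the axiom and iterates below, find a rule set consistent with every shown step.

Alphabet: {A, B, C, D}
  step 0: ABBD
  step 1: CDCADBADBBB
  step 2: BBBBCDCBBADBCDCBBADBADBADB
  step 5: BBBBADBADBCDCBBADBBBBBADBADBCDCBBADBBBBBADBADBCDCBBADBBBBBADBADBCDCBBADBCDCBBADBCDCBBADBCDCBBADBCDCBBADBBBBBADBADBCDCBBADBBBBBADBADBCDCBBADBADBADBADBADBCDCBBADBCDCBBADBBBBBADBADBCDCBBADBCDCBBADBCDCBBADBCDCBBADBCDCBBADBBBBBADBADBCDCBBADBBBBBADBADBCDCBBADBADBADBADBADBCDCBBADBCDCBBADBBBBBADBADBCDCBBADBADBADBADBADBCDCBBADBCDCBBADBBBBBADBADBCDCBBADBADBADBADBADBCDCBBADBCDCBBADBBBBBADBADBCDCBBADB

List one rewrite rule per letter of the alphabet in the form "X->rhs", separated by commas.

  step 1 ⇒ step 2: CDCADBADBBB ⇒ B·BB·B·CDC·BB·ADB·CDC·BB·ADB·ADB·ADB
    A ↦ CDC
    B ↦ ADB
    C ↦ B
    D ↦ BB

A->CDC, B->ADB, C->B, D->BB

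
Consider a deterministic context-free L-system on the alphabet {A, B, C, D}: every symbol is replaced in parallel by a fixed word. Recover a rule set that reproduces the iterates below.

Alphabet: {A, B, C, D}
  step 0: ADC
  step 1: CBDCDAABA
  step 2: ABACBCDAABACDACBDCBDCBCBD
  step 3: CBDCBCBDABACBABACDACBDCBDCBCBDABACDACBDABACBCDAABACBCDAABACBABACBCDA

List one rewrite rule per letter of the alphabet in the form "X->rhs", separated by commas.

  step 2 ⇒ step 3: ABACBCDAABACDACBDCBDCBCBD ⇒ CBD·CB·CBD·ABA·CB·ABA·CDA·CBD·CBD·CB·CBD·ABA·CDA·CBD·ABA·CB·CDA·ABA·CB·CDA·ABA·CB·ABA·CB·CDA
    A ↦ CBD
    B ↦ CB
    C ↦ ABA
    D ↦ CDA

A->CBD, B->CB, C->ABA, D->CDA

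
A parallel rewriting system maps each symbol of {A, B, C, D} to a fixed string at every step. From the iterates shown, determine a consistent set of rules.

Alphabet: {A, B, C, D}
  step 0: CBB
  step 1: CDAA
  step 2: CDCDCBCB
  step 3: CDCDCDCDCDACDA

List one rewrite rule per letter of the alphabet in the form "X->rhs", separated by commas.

A->CB, B->A, C->CD, D->CD

  step 2 ⇒ step 3: CDCDCBCB ⇒ CD·CD·CD·CD·CD·A·CD·A
    B ↦ A
    C ↦ CD
    D ↦ CD
  step 1 ⇒ step 2: CDAA ⇒ CD·CD·CB·CB
    A ↦ CB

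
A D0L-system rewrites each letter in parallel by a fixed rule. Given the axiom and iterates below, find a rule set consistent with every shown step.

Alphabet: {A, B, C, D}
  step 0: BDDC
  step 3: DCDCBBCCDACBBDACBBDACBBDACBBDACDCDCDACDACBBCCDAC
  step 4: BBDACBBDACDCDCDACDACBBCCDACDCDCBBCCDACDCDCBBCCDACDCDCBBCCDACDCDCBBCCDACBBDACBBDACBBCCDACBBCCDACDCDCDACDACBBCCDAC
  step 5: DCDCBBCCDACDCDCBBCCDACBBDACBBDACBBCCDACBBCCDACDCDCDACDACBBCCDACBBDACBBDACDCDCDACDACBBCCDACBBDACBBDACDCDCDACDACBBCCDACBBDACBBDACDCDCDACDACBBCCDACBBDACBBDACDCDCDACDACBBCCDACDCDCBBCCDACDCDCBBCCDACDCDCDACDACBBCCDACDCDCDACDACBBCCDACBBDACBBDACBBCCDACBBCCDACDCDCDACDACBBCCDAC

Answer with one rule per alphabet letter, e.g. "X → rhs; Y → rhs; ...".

A->CC, B->DC, C->DAC, D->BB

  step 4 ⇒ step 5: BBDACBBDACDCDCDACDACBBCCDACDCDCBBCCDACDCDCBBCCDACDCDCBBCCDACDCDCBBCCDACBBDACBBDACBBCCDACBBCCDACDCDCDACDACBBCCDAC ⇒ DC·DC·BB·CC·DAC·DC·DC·BB·CC·DAC·BB·DAC·BB·DAC·BB·CC·DAC·BB·CC·DAC·DC·DC·DAC·DAC·BB·CC·DAC·BB·DAC·BB·DAC·DC·DC·DAC·DAC·BB·CC·DAC·BB·DAC·BB·DAC·DC·DC·DAC·DAC·BB·CC·DAC·BB·DAC·BB·DAC·DC·DC·DAC·DAC·BB·CC·DAC·BB·DAC·BB·DAC·DC·DC·DAC·DAC·BB·CC·DAC·DC·DC·BB·CC·DAC·DC·DC·BB·CC·DAC·DC·DC·DAC·DAC·BB·CC·DAC·DC·DC·DAC·DAC·BB·CC·DAC·BB·DAC·BB·DAC·BB·CC·DAC·BB·CC·DAC·DC·DC·DAC·DAC·BB·CC·DAC
    A ↦ CC
    B ↦ DC
    C ↦ DAC
    D ↦ BB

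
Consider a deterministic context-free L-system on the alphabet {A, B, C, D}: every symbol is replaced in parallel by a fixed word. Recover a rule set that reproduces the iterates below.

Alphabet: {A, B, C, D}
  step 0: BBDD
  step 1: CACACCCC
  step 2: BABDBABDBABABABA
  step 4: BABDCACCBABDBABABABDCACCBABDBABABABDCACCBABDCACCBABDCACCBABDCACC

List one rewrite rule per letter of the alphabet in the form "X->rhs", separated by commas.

  step 1 ⇒ step 2: CACACCCC ⇒ BA·BD·BA·BD·BA·BA·BA·BA
    A ↦ BD
    C ↦ BA
  step 0 ⇒ step 1: BBDD ⇒ CA·CA·CC·CC
    B ↦ CA
  step 0 ⇒ step 1: BBDD ⇒ CA·CA·CC·CC
    D ↦ CC

A->BD, B->CA, C->BA, D->CC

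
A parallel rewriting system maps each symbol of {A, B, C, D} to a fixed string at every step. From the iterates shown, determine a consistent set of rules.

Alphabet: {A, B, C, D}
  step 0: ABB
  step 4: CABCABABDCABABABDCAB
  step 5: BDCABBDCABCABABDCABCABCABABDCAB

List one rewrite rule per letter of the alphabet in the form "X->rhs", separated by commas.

A->C, B->AB, C->BD, D->A

  step 4 ⇒ step 5: CABCABABDCABABABDCAB ⇒ BD·C·AB·BD·C·AB·C·AB·A·BD·C·AB·C·AB·C·AB·A·BD·C·AB
    A ↦ C
    B ↦ AB
    C ↦ BD
    D ↦ A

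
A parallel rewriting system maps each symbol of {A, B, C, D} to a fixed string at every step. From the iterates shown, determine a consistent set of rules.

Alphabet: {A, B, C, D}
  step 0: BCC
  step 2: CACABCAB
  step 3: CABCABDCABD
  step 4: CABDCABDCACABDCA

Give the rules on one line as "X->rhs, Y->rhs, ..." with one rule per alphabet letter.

A->B, B->D, C->CA, D->CA

  step 3 ⇒ step 4: CABCABDCABD ⇒ CA·B·D·CA·B·D·CA·CA·B·D·CA
    A ↦ B
    B ↦ D
    C ↦ CA
    D ↦ CA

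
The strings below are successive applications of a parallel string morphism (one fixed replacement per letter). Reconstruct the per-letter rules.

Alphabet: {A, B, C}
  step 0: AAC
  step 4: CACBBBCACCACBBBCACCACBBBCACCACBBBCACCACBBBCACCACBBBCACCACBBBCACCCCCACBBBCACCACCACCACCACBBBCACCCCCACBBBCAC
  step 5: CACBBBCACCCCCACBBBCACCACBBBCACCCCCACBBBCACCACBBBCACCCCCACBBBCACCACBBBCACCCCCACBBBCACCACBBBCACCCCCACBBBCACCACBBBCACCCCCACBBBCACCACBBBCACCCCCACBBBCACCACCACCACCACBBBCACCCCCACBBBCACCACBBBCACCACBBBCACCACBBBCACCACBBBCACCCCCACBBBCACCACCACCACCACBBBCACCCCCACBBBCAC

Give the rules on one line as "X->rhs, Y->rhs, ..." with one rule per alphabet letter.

A->BBB, B->C, C->CAC

  step 4 ⇒ step 5: CACBBBCACCACBBBCACCACBBBCACCACBBBCACCACBBBCACCACBBBCACCACBBBCACCCCCACBBBCACCACCACCACCACBBBCACCCCCACBBBCAC ⇒ CAC·BBB·CAC·C·C·C·CAC·BBB·CAC·CAC·BBB·CAC·C·C·C·CAC·BBB·CAC·CAC·BBB·CAC·C·C·C·CAC·BBB·CAC·CAC·BBB·CAC·C·C·C·CAC·BBB·CAC·CAC·BBB·CAC·C·C·C·CAC·BBB·CAC·CAC·BBB·CAC·C·C·C·CAC·BBB·CAC·CAC·BBB·CAC·C·C·C·CAC·BBB·CAC·CAC·CAC·CAC·CAC·BBB·CAC·C·C·C·CAC·BBB·CAC·CAC·BBB·CAC·CAC·BBB·CAC·CAC·BBB·CAC·CAC·BBB·CAC·C·C·C·CAC·BBB·CAC·CAC·CAC·CAC·CAC·BBB·CAC·C·C·C·CAC·BBB·CAC
    A ↦ BBB
    B ↦ C
    C ↦ CAC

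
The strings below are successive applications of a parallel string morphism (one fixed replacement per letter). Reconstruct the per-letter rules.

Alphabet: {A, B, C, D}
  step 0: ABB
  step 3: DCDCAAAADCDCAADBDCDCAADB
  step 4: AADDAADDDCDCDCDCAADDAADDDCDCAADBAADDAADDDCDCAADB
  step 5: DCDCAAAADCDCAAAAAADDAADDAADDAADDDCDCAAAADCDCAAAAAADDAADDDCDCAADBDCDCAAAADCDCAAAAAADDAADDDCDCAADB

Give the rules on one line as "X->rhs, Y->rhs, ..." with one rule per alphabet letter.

  step 4 ⇒ step 5: AADDAADDDCDCDCDCAADDAADDDCDCAADBAADDAADDDCDCAADB ⇒ DC·DC·AA·AA·DC·DC·AA·AA·AA·DD·AA·DD·AA·DD·AA·DD·DC·DC·AA·AA·DC·DC·AA·AA·AA·DD·AA·DD·DC·DC·AA·DB·DC·DC·AA·AA·DC·DC·AA·AA·AA·DD·AA·DD·DC·DC·AA·DB
    A ↦ DC
    B ↦ DB
    C ↦ DD
    D ↦ AA

A->DC, B->DB, C->DD, D->AA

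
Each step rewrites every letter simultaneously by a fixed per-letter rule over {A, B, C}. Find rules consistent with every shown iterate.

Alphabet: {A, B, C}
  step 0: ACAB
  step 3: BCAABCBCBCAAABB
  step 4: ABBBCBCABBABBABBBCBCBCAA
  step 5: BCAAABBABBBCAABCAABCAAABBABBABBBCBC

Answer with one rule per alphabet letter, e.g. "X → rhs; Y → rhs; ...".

A->BC, B->A, C->BB

  step 4 ⇒ step 5: ABBBCBCABBABBABBBCBCBCAA ⇒ BC·A·A·A·BB·A·BB·BC·A·A·BC·A·A·BC·A·A·A·BB·A·BB·A·BB·BC·BC
    A ↦ BC
    B ↦ A
    C ↦ BB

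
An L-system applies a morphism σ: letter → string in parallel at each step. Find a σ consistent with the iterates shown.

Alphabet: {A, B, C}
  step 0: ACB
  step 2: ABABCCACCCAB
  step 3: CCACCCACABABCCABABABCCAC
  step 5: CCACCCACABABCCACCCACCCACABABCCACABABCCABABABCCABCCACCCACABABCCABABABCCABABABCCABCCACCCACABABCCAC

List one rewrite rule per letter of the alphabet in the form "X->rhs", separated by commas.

A->CC, B->AC, C->AB

  step 2 ⇒ step 3: ABABCCACCCAB ⇒ CC·AC·CC·AC·AB·AB·CC·AB·AB·AB·CC·AC
    A ↦ CC
    B ↦ AC
    C ↦ AB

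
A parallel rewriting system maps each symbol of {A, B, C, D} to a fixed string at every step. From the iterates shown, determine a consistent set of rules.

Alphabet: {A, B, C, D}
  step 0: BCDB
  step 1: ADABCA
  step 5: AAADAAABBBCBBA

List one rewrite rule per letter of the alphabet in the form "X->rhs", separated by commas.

  step 0 ⇒ step 1: BCDB ⇒ A·DA·BC·A
    B ↦ A
    C ↦ DA
    D ↦ BC
    A ↦ B  (constrained at step 1)

A->B, B->A, C->DA, D->BC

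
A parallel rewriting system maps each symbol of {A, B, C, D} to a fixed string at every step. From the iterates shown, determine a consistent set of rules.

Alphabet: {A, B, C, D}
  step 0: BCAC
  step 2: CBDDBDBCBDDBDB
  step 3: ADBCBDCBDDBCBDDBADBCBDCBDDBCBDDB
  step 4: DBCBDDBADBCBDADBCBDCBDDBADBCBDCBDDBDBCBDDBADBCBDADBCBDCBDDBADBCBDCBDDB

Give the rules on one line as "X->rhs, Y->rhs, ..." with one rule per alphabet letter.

  step 3 ⇒ step 4: ADBCBDCBDDBCBDDBADBCBDCBDDBCBDDB ⇒ DB·CBD·DB·A·DB·CBD·A·DB·CBD·CBD·DB·A·DB·CBD·CBD·DB·DB·CBD·DB·A·DB·CBD·A·DB·CBD·CBD·DB·A·DB·CBD·CBD·DB
    A ↦ DB
    B ↦ DB
    C ↦ A
    D ↦ CBD

A->DB, B->DB, C->A, D->CBD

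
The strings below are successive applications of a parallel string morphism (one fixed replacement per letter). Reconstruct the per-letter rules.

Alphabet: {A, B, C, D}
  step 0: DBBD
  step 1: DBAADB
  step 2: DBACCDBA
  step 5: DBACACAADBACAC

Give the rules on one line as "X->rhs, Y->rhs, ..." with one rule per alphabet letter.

A->C, B->A, C->A, D->DB

  step 1 ⇒ step 2: DBAADB ⇒ DB·A·C·C·DB·A
    A ↦ C
    B ↦ A
    D ↦ DB
    C ↦ A  (constrained at step 2)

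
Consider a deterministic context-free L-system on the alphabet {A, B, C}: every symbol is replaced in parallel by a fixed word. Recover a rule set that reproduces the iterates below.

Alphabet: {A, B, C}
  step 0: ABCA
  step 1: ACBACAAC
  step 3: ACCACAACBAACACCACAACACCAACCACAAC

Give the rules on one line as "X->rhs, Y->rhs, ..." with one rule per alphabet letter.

A->AC, B->BA, C->CA

  step 0 ⇒ step 1: ABCA ⇒ AC·BA·CA·AC
    A ↦ AC
    B ↦ BA
    C ↦ CA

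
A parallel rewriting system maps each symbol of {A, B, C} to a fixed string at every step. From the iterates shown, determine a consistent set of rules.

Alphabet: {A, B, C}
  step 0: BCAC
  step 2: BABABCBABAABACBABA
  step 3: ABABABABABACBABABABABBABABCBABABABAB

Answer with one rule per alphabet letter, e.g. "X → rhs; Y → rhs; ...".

A->B, B->ABA, C->CB

  step 2 ⇒ step 3: BABABCBABAABACBABA ⇒ ABA·B·ABA·B·ABA·CB·ABA·B·ABA·B·B·ABA·B·CB·ABA·B·ABA·B
    A ↦ B
    B ↦ ABA
    C ↦ CB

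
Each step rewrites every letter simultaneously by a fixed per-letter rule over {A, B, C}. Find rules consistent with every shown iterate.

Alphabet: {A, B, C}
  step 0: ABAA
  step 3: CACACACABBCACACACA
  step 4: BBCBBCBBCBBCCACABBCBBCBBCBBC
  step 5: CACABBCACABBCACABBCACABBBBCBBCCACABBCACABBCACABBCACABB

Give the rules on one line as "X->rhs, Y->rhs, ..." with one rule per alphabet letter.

  step 4 ⇒ step 5: BBCBBCBBCBBCCACABBCBBCBBCBBC ⇒ CA·CA·BB·CA·CA·BB·CA·CA·BB·CA·CA·BB·BB·C·BB·C·CA·CA·BB·CA·CA·BB·CA·CA·BB·CA·CA·BB
    A ↦ C
    B ↦ CA
    C ↦ BB

A->C, B->CA, C->BB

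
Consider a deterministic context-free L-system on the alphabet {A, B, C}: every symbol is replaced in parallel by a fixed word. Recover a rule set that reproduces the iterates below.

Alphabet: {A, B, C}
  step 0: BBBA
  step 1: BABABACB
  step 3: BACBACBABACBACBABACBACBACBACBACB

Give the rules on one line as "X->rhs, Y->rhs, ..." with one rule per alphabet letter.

  step 0 ⇒ step 1: BBBA ⇒ BA·BA·BA·CB
    A ↦ CB
    B ↦ BA
    C ↦ AC  (constrained at step 1)

A->CB, B->BA, C->AC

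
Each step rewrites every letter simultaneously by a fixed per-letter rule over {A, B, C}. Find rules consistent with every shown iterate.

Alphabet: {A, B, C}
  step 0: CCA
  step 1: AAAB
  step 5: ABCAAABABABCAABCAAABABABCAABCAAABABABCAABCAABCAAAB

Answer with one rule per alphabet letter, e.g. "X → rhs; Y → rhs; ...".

A->AB, B->CA, C->A

  step 0 ⇒ step 1: CCA ⇒ A·A·AB
    A ↦ AB
    C ↦ A
    B ↦ CA  (constrained at step 1)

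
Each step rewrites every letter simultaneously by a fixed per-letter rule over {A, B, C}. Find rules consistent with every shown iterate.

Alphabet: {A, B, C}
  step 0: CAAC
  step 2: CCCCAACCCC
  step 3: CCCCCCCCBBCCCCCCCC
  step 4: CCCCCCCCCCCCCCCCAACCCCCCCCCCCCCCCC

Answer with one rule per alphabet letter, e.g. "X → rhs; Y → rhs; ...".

A->B, B->A, C->CC

  step 3 ⇒ step 4: CCCCCCCCBBCCCCCCCC ⇒ CC·CC·CC·CC·CC·CC·CC·CC·A·A·CC·CC·CC·CC·CC·CC·CC·CC
    B ↦ A
    C ↦ CC
  step 2 ⇒ step 3: CCCCAACCCC ⇒ CC·CC·CC·CC·B·B·CC·CC·CC·CC
    A ↦ B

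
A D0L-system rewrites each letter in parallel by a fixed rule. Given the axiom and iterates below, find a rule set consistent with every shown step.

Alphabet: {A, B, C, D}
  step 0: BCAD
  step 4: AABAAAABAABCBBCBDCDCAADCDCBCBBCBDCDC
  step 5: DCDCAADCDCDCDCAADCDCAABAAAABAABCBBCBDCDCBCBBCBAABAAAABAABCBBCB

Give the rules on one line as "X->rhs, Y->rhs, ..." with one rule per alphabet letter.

  step 4 ⇒ step 5: AABAAAABAABCBBCBDCDCAADCDCBCBBCBDCDC ⇒ DC·DC·AA·DC·DC·DC·DC·AA·DC·DC·AA·B·AA·AA·B·AA·BC·B·BC·B·DC·DC·BC·B·BC·B·AA·B·AA·AA·B·AA·BC·B·BC·B
    A ↦ DC
    B ↦ AA
    C ↦ B
    D ↦ BC

A->DC, B->AA, C->B, D->BC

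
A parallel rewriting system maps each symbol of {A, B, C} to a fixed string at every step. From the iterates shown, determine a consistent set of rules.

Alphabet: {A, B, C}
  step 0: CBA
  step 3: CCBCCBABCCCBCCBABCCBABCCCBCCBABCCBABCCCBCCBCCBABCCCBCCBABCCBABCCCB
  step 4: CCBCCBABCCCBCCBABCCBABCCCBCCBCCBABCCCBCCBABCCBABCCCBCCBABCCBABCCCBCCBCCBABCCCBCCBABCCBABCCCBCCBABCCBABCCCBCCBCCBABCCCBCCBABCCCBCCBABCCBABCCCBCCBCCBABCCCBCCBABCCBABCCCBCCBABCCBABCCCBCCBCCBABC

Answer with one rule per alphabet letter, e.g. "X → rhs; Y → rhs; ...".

  step 3 ⇒ step 4: CCBCCBABCCCBCCBABCCBABCCCBCCBABCCBABCCCBCCBCCBABCCCBCCBABCCBABCCCB ⇒ CCB·CCB·ABC·CCB·CCB·ABC·CB·ABC·CCB·CCB·CCB·ABC·CCB·CCB·ABC·CB·ABC·CCB·CCB·ABC·CB·ABC·CCB·CCB·CCB·ABC·CCB·CCB·ABC·CB·ABC·CCB·CCB·ABC·CB·ABC·CCB·CCB·CCB·ABC·CCB·CCB·ABC·CCB·CCB·ABC·CB·ABC·CCB·CCB·CCB·ABC·CCB·CCB·ABC·CB·ABC·CCB·CCB·ABC·CB·ABC·CCB·CCB·CCB·ABC
    A ↦ CB
    B ↦ ABC
    C ↦ CCB

A->CB, B->ABC, C->CCB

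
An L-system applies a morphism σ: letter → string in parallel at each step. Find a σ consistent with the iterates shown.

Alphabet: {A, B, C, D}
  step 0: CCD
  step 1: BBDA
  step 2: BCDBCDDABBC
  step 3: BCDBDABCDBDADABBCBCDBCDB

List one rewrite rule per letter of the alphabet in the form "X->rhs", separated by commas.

A->BBC, B->BCD, C->B, D->DA

  step 2 ⇒ step 3: BCDBCDDABBC ⇒ BCD·B·DA·BCD·B·DA·DA·BBC·BCD·BCD·B
    A ↦ BBC
    B ↦ BCD
    C ↦ B
    D ↦ DA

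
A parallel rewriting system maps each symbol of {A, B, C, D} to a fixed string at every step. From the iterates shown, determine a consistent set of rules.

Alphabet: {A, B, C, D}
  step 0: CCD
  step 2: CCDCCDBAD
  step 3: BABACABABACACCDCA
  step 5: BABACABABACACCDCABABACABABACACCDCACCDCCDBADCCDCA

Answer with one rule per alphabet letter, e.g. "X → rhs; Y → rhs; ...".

  step 2 ⇒ step 3: CCDCCDBAD ⇒ BA·BA·CA·BA·BA·CA·CC·D·CA
    A ↦ D
    B ↦ CC
    C ↦ BA
    D ↦ CA

A->D, B->CC, C->BA, D->CA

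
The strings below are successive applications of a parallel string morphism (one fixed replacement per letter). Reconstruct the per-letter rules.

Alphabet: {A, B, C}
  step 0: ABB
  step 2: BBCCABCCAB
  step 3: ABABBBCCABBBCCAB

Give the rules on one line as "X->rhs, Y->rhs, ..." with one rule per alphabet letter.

A->CC, B->AB, C->B

  step 2 ⇒ step 3: BBCCABCCAB ⇒ AB·AB·B·B·CC·AB·B·B·CC·AB
    A ↦ CC
    B ↦ AB
    C ↦ B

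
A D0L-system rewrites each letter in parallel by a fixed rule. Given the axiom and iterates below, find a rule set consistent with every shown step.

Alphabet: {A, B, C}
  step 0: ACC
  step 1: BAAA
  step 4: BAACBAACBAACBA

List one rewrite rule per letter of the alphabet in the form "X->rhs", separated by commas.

A->BA, B->C, C->A

  step 0 ⇒ step 1: ACC ⇒ BA·A·A
    A ↦ BA
    C ↦ A
    B ↦ C  (constrained at step 1)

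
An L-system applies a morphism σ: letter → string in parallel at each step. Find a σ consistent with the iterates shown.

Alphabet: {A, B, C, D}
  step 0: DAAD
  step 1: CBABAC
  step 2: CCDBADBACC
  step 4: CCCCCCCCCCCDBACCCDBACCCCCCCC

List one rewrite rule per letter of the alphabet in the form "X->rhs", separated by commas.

A->BA, B->D, C->CC, D->C

  step 1 ⇒ step 2: CBABAC ⇒ CC·D·BA·D·BA·CC
    A ↦ BA
    B ↦ D
    C ↦ CC
  step 0 ⇒ step 1: DAAD ⇒ C·BA·BA·C
    D ↦ C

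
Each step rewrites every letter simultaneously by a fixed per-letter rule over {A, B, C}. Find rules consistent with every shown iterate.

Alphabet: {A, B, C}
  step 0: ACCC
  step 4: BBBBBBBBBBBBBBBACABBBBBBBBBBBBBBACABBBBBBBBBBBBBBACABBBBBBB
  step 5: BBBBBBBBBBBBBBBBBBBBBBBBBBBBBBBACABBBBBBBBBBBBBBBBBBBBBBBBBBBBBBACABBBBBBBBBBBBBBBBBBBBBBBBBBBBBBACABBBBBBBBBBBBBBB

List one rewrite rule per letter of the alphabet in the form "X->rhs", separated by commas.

A->B, B->BB, C->ACA

  step 4 ⇒ step 5: BBBBBBBBBBBBBBBACABBBBBBBBBBBBBBACABBBBBBBBBBBBBBACABBBBBBB ⇒ BB·BB·BB·BB·BB·BB·BB·BB·BB·BB·BB·BB·BB·BB·BB·B·ACA·B·BB·BB·BB·BB·BB·BB·BB·BB·BB·BB·BB·BB·BB·BB·B·ACA·B·BB·BB·BB·BB·BB·BB·BB·BB·BB·BB·BB·BB·BB·BB·B·ACA·B·BB·BB·BB·BB·BB·BB·BB
    A ↦ B
    B ↦ BB
    C ↦ ACA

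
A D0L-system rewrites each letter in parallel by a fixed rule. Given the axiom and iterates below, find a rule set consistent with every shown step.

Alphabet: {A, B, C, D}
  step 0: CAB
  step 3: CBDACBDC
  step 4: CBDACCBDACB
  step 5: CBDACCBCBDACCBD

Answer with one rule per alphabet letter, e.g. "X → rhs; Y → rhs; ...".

  step 4 ⇒ step 5: CBDACCBDACB ⇒ CB·D·A·C·CB·CB·D·A·C·CB·D
    A ↦ C
    B ↦ D
    C ↦ CB
    D ↦ A

A->C, B->D, C->CB, D->A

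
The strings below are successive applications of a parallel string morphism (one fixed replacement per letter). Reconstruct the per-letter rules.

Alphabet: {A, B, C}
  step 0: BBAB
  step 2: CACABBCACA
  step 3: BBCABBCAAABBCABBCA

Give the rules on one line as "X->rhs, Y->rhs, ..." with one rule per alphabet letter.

  step 2 ⇒ step 3: CACABBCACA ⇒ BB·CA·BB·CA·A·A·BB·CA·BB·CA
    A ↦ CA
    B ↦ A
    C ↦ BB

A->CA, B->A, C->BB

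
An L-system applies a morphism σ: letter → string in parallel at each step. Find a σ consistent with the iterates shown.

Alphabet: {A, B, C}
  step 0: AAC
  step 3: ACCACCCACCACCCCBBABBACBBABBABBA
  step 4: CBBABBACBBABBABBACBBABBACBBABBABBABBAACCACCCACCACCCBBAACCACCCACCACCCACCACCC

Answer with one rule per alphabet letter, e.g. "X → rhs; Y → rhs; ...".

A->C, B->ACC, C->BBA

  step 3 ⇒ step 4: ACCACCCACCACCCCBBABBACBBABBABBA ⇒ C·BBA·BBA·C·BBA·BBA·BBA·C·BBA·BBA·C·BBA·BBA·BBA·BBA·ACC·ACC·C·ACC·ACC·C·BBA·ACC·ACC·C·ACC·ACC·C·ACC·ACC·C
    A ↦ C
    B ↦ ACC
    C ↦ BBA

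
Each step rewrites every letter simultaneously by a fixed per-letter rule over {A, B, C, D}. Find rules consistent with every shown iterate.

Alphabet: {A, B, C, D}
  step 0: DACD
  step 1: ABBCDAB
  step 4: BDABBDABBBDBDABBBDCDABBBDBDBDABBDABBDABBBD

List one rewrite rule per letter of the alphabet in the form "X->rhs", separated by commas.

A->B, B->BD, C->CD, D->AB

  step 0 ⇒ step 1: DACD ⇒ AB·B·CD·AB
    A ↦ B
    C ↦ CD
    D ↦ AB
    B ↦ BD  (constrained at step 1)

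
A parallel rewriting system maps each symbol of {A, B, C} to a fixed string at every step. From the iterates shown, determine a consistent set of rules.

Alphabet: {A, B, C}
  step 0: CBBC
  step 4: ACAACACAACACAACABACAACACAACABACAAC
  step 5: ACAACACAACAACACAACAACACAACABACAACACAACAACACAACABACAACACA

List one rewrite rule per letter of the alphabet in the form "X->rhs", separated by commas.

  step 4 ⇒ step 5: ACAACACAACACAACABACAACACAACABACAAC ⇒ AC·A·AC·AC·A·AC·A·AC·AC·A·AC·A·AC·AC·A·AC·AB·AC·A·AC·AC·A·AC·A·AC·AC·A·AC·AB·AC·A·AC·AC·A
    A ↦ AC
    B ↦ AB
    C ↦ A

A->AC, B->AB, C->A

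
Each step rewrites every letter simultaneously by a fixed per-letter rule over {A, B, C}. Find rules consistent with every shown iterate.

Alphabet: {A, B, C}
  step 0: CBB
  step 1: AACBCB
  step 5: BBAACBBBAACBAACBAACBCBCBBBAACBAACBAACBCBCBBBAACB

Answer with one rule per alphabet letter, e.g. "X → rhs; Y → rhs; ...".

  step 0 ⇒ step 1: CBB ⇒ AA·CB·CB
    B ↦ CB
    C ↦ AA
    A ↦ B  (constrained at step 1)

A->B, B->CB, C->AA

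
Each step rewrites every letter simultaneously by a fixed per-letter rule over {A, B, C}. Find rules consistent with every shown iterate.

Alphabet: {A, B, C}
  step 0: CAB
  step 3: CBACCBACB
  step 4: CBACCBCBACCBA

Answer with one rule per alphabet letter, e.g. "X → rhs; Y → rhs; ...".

  step 3 ⇒ step 4: CBACCBACB ⇒ CB·A·C·CB·CB·A·C·CB·A
    A ↦ C
    B ↦ A
    C ↦ CB

A->C, B->A, C->CB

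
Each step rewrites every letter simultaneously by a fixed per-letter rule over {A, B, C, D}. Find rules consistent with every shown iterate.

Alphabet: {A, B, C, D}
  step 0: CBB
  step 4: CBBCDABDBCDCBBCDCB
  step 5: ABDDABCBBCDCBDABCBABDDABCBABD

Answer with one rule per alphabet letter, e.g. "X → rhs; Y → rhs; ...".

A->BC, B->D, C->AB, D->CB

  step 4 ⇒ step 5: CBBCDABDBCDCBBCDCB ⇒ AB·D·D·AB·CB·BC·D·CB·D·AB·CB·AB·D·D·AB·CB·AB·D
    A ↦ BC
    B ↦ D
    C ↦ AB
    D ↦ CB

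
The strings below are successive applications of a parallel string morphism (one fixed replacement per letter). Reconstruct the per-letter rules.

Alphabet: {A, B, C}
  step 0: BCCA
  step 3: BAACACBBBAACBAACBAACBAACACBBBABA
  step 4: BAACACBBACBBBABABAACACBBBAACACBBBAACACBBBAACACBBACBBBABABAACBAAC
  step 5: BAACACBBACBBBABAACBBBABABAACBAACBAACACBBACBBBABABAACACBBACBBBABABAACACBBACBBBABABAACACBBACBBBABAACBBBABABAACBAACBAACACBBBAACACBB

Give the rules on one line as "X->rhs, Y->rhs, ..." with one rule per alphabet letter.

  step 4 ⇒ step 5: BAACACBBACBBBABABAACACBBBAACACBBBAACACBBBAACACBBACBBBABABAACBAAC ⇒ BA·AC·AC·BB·AC·BB·BA·BA·AC·BB·BA·BA·BA·AC·BA·AC·BA·AC·AC·BB·AC·BB·BA·BA·BA·AC·AC·BB·AC·BB·BA·BA·BA·AC·AC·BB·AC·BB·BA·BA·BA·AC·AC·BB·AC·BB·BA·BA·AC·BB·BA·BA·BA·AC·BA·AC·BA·AC·AC·BB·BA·AC·AC·BB
    A ↦ AC
    B ↦ BA
    C ↦ BB

A->AC, B->BA, C->BB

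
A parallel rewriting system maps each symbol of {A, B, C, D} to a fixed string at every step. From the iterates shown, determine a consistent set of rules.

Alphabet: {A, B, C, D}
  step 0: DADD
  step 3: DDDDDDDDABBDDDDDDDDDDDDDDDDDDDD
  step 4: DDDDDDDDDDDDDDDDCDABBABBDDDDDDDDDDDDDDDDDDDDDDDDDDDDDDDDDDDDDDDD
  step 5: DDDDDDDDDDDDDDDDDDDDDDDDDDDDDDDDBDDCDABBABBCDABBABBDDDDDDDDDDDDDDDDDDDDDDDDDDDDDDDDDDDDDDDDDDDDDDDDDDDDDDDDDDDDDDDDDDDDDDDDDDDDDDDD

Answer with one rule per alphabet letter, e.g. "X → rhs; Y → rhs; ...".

  step 4 ⇒ step 5: DDDDDDDDDDDDDDDDCDABBABBDDDDDDDDDDDDDDDDDDDDDDDDDDDDDDDDDDDDDDDD ⇒ DD·DD·DD·DD·DD·DD·DD·DD·DD·DD·DD·DD·DD·DD·DD·DD·B·DD·CD·ABB·ABB·CD·ABB·ABB·DD·DD·DD·DD·DD·DD·DD·DD·DD·DD·DD·DD·DD·DD·DD·DD·DD·DD·DD·DD·DD·DD·DD·DD·DD·DD·DD·DD·DD·DD·DD·DD·DD·DD·DD·DD·DD·DD·DD·DD
    A ↦ CD
    B ↦ ABB
    C ↦ B
    D ↦ DD

A->CD, B->ABB, C->B, D->DD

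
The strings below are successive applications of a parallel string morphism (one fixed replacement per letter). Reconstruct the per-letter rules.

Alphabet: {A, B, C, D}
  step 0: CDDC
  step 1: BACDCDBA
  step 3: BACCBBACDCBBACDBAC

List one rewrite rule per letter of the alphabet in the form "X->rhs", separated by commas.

A->B, B->C, C->BA, D->CD

  step 0 ⇒ step 1: CDDC ⇒ BA·CD·CD·BA
    C ↦ BA
    D ↦ CD
    A ↦ B  (constrained at step 1)
    B ↦ C  (constrained at step 1)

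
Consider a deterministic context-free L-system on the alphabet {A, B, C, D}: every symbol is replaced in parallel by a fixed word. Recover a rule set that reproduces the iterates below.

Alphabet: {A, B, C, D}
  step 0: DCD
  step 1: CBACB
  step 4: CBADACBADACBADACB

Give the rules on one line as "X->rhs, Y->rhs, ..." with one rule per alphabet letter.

A->D, B->DA, C->A, D->CB

  step 0 ⇒ step 1: DCD ⇒ CB·A·CB
    C ↦ A
    D ↦ CB
    A ↦ D  (constrained at step 1)
    B ↦ DA  (constrained at step 1)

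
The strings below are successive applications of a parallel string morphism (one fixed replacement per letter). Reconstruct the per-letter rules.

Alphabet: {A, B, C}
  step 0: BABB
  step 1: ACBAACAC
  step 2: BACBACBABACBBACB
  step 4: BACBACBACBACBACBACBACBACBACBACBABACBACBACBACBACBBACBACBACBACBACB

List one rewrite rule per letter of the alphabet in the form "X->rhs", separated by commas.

A->BA, B->AC, C->CB

  step 1 ⇒ step 2: ACBAACAC ⇒ BA·CB·AC·BA·BA·CB·BA·CB
    A ↦ BA
    B ↦ AC
    C ↦ CB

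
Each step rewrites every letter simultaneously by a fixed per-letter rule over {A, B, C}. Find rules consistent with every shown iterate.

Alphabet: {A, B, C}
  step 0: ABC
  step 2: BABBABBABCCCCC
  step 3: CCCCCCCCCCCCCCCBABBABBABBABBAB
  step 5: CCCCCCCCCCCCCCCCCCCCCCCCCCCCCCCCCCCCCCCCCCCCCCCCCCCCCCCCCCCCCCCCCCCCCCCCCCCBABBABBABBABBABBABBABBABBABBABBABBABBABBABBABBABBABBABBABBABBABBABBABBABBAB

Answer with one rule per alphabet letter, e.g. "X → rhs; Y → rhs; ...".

A->C, B->CC, C->BAB

  step 2 ⇒ step 3: BABBABBABCCCCC ⇒ CC·C·CC·CC·C·CC·CC·C·CC·BAB·BAB·BAB·BAB·BAB
    A ↦ C
    B ↦ CC
    C ↦ BAB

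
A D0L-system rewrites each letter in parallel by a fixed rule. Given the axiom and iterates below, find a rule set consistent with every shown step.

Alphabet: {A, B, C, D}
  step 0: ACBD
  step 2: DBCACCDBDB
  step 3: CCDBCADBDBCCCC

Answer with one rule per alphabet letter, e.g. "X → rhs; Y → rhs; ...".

  step 2 ⇒ step 3: DBCACCDBDB ⇒ C·C·DB·CA·DB·DB·C·C·C·C
    A ↦ CA
    B ↦ C
    C ↦ DB
    D ↦ C

A->CA, B->C, C->DB, D->C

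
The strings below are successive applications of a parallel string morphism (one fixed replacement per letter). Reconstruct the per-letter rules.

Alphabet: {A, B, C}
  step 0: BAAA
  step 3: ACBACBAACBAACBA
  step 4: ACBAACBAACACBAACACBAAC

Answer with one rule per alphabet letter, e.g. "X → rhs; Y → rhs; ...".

A->AC, B->A, C->B

  step 3 ⇒ step 4: ACBACBAACBAACBA ⇒ AC·B·A·AC·B·A·AC·AC·B·A·AC·AC·B·A·AC
    A ↦ AC
    B ↦ A
    C ↦ B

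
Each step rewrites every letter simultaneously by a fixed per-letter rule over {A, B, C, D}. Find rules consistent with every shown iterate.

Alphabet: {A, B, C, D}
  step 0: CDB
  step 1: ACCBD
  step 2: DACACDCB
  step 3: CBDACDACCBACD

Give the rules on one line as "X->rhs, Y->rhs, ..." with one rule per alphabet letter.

  step 2 ⇒ step 3: DACACDCB ⇒ CB·D·AC·D·AC·CB·AC·D
    A ↦ D
    B ↦ D
    C ↦ AC
    D ↦ CB

A->D, B->D, C->AC, D->CB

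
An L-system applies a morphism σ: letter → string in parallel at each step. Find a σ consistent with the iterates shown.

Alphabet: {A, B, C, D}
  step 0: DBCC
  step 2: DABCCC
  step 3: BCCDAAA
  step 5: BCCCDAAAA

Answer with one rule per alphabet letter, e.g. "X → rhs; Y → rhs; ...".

A->C, B->D, C->A, D->BC

  step 2 ⇒ step 3: DABCCC ⇒ BC·C·D·A·A·A
    A ↦ C
    B ↦ D
    C ↦ A
    D ↦ BC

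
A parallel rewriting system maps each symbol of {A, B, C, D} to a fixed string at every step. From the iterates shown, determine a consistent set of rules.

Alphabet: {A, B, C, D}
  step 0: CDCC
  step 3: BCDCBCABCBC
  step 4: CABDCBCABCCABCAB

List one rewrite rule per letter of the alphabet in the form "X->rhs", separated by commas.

A->C, B->CA, C->B, D->DC

  step 3 ⇒ step 4: BCDCBCABCBC ⇒ CA·B·DC·B·CA·B·C·CA·B·CA·B
    A ↦ C
    B ↦ CA
    C ↦ B
    D ↦ DC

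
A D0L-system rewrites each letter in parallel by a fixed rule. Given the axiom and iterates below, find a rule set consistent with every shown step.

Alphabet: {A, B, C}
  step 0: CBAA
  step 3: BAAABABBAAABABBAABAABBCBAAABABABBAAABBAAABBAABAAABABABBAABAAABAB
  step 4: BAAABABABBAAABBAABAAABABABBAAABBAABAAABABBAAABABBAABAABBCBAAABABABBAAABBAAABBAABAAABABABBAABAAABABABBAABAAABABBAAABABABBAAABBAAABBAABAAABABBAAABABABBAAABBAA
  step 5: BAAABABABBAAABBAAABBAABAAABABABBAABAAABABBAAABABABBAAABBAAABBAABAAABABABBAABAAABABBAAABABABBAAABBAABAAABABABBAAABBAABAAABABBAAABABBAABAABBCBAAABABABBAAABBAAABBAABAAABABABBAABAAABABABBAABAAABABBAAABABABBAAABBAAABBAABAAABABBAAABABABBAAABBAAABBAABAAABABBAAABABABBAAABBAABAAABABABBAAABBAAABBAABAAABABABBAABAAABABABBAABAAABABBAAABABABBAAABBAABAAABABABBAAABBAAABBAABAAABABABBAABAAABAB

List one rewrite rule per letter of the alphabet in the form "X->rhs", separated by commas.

  step 4 ⇒ step 5: BAAABABABBAAABBAABAAABABABBAAABBAABAAABABBAAABABBAABAABBCBAAABABABBAAABBAAABBAABAAABABABBAABAAABABABBAABAAABABBAAABABABBAAABBAAABBAABAAABABBAAABABABBAAABBAA ⇒ BAA·AB·AB·AB·BAA·AB·BAA·AB·BAA·BAA·AB·AB·AB·BAA·BAA·AB·AB·BAA·AB·AB·AB·BAA·AB·BAA·AB·BAA·BAA·AB·AB·AB·BAA·BAA·AB·AB·BAA·AB·AB·AB·BAA·AB·BAA·BAA·AB·AB·AB·BAA·AB·BAA·BAA·AB·AB·BAA·AB·AB·BAA·BAA·BBC·BAA·AB·AB·AB·BAA·AB·BAA·AB·BAA·BAA·AB·AB·AB·BAA·BAA·AB·AB·AB·BAA·BAA·AB·AB·BAA·AB·AB·AB·BAA·AB·BAA·AB·BAA·BAA·AB·AB·BAA·AB·AB·AB·BAA·AB·BAA·AB·BAA·BAA·AB·AB·BAA·AB·AB·AB·BAA·AB·BAA·BAA·AB·AB·AB·BAA·AB·BAA·AB·BAA·BAA·AB·AB·AB·BAA·BAA·AB·AB·AB·BAA·BAA·AB·AB·BAA·AB·AB·AB·BAA·AB·BAA·BAA·AB·AB·AB·BAA·AB·BAA·AB·BAA·BAA·AB·AB·AB·BAA·BAA·AB·AB
    A ↦ AB
    B ↦ BAA
    C ↦ BBC

A->AB, B->BAA, C->BBC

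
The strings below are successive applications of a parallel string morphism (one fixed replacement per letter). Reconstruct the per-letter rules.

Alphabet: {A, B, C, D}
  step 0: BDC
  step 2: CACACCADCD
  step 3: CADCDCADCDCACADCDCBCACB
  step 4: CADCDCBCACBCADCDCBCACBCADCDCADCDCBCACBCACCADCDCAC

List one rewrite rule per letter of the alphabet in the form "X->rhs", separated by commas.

  step 3 ⇒ step 4: CADCDCADCDCACADCDCBCACB ⇒ CA·DCD·CB·CA·CB·CA·DCD·CB·CA·CB·CA·DCD·CA·DCD·CB·CA·CB·CA·C·CA·DCD·CA·C
    A ↦ DCD
    B ↦ C
    C ↦ CA
    D ↦ CB

A->DCD, B->C, C->CA, D->CB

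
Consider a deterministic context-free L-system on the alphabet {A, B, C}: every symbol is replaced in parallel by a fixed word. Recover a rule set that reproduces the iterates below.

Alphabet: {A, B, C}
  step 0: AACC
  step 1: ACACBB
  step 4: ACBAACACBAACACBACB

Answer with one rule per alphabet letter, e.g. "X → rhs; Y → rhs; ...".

A->AC, B->A, C->B

  step 0 ⇒ step 1: AACC ⇒ AC·AC·B·B
    A ↦ AC
    C ↦ B
    B ↦ A  (constrained at step 1)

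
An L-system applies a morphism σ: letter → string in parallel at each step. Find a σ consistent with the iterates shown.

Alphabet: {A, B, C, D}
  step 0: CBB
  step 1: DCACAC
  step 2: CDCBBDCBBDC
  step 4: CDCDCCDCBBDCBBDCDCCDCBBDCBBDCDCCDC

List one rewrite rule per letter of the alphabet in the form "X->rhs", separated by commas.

  step 1 ⇒ step 2: DCACAC ⇒ C·DC·BB·DC·BB·DC
    A ↦ BB
    C ↦ DC
    D ↦ C
  step 0 ⇒ step 1: CBB ⇒ DC·AC·AC
    B ↦ AC

A->BB, B->AC, C->DC, D->C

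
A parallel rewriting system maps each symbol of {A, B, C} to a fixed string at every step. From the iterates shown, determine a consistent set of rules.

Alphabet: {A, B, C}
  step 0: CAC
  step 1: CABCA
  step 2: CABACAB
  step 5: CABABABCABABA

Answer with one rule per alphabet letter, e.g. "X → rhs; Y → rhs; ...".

A->B, B->A, C->CA

  step 1 ⇒ step 2: CABCA ⇒ CA·B·A·CA·B
    A ↦ B
    B ↦ A
    C ↦ CA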